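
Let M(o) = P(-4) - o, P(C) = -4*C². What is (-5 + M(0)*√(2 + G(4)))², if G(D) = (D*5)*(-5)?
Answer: -401383 + 4480*I*√2 ≈ -4.0138e+5 + 6335.7*I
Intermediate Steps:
M(o) = -64 - o (M(o) = -4*(-4)² - o = -4*16 - o = -64 - o)
G(D) = -25*D (G(D) = (5*D)*(-5) = -25*D)
(-5 + M(0)*√(2 + G(4)))² = (-5 + (-64 - 1*0)*√(2 - 25*4))² = (-5 + (-64 + 0)*√(2 - 100))² = (-5 - 448*I*√2)²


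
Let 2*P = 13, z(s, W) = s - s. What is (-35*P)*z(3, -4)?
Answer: 0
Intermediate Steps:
z(s, W) = 0
P = 13/2 (P = (½)*13 = 13/2 ≈ 6.5000)
(-35*P)*z(3, -4) = -35*13/2*0 = -455/2*0 = 0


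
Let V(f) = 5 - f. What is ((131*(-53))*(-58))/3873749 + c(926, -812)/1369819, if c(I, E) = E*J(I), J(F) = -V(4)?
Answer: 4584821294/43854008111 ≈ 0.10455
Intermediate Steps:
J(F) = -1 (J(F) = -(5 - 1*4) = -(5 - 4) = -1*1 = -1)
c(I, E) = -E (c(I, E) = E*(-1) = -E)
((131*(-53))*(-58))/3873749 + c(926, -812)/1369819 = ((131*(-53))*(-58))/3873749 - 1*(-812)/1369819 = -6943*(-58)*(1/3873749) + 812*(1/1369819) = 402694*(1/3873749) + 812/1369819 = 402694/3873749 + 812/1369819 = 4584821294/43854008111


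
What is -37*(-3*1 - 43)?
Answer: 1702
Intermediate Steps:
-37*(-3*1 - 43) = -37*(-3 - 43) = -37*(-46) = 1702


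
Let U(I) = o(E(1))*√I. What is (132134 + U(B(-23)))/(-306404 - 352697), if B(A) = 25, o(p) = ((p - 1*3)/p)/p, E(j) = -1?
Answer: -132114/659101 ≈ -0.20045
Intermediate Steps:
o(p) = (-3 + p)/p² (o(p) = ((p - 3)/p)/p = ((-3 + p)/p)/p = (-3 + p)/p²)
U(I) = -4*√I (U(I) = ((-3 - 1)/(-1)²)*√I = (1*(-4))*√I = -4*√I)
(132134 + U(B(-23)))/(-306404 - 352697) = (132134 - 4*√25)/(-306404 - 352697) = (132134 - 4*5)/(-659101) = (132134 - 20)*(-1/659101) = 132114*(-1/659101) = -132114/659101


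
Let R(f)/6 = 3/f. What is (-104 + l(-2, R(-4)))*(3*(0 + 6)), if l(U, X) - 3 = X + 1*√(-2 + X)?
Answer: -1899 + 9*I*√26 ≈ -1899.0 + 45.891*I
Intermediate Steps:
R(f) = 18/f (R(f) = 6*(3/f) = 18/f)
l(U, X) = 3 + X + √(-2 + X) (l(U, X) = 3 + (X + 1*√(-2 + X)) = 3 + (X + √(-2 + X)) = 3 + X + √(-2 + X))
(-104 + l(-2, R(-4)))*(3*(0 + 6)) = (-104 + (3 + 18/(-4) + √(-2 + 18/(-4))))*(3*(0 + 6)) = (-104 + (3 + 18*(-¼) + √(-2 + 18*(-¼))))*(3*6) = (-104 + (3 - 9/2 + √(-2 - 9/2)))*18 = (-104 + (3 - 9/2 + √(-13/2)))*18 = (-104 + (3 - 9/2 + I*√26/2))*18 = (-104 + (-3/2 + I*√26/2))*18 = (-211/2 + I*√26/2)*18 = -1899 + 9*I*√26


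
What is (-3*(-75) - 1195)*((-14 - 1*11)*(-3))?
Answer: -72750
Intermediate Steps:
(-3*(-75) - 1195)*((-14 - 1*11)*(-3)) = (225 - 1195)*((-14 - 11)*(-3)) = -(-24250)*(-3) = -970*75 = -72750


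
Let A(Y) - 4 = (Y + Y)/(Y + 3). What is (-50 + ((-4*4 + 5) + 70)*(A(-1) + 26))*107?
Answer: 177727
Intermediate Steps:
A(Y) = 4 + 2*Y/(3 + Y) (A(Y) = 4 + (Y + Y)/(Y + 3) = 4 + (2*Y)/(3 + Y) = 4 + 2*Y/(3 + Y))
(-50 + ((-4*4 + 5) + 70)*(A(-1) + 26))*107 = (-50 + ((-4*4 + 5) + 70)*(6*(2 - 1)/(3 - 1) + 26))*107 = (-50 + ((-16 + 5) + 70)*(6*1/2 + 26))*107 = (-50 + (-11 + 70)*(6*(½)*1 + 26))*107 = (-50 + 59*(3 + 26))*107 = (-50 + 59*29)*107 = (-50 + 1711)*107 = 1661*107 = 177727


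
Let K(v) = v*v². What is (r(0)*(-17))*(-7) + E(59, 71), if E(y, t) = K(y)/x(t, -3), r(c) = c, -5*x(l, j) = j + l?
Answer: -1026895/68 ≈ -15101.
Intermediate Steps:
x(l, j) = -j/5 - l/5 (x(l, j) = -(j + l)/5 = -j/5 - l/5)
K(v) = v³
E(y, t) = y³/(⅗ - t/5) (E(y, t) = y³/(-⅕*(-3) - t/5) = y³/(⅗ - t/5))
(r(0)*(-17))*(-7) + E(59, 71) = (0*(-17))*(-7) - 5*59³/(-3 + 71) = 0*(-7) - 5*205379/68 = 0 - 5*205379*1/68 = 0 - 1026895/68 = -1026895/68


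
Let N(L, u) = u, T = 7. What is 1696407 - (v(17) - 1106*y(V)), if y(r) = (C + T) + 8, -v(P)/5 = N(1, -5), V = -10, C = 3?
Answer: 1716290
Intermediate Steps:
v(P) = 25 (v(P) = -5*(-5) = 25)
y(r) = 18 (y(r) = (3 + 7) + 8 = 10 + 8 = 18)
1696407 - (v(17) - 1106*y(V)) = 1696407 - (25 - 1106*18) = 1696407 - (25 - 19908) = 1696407 - 1*(-19883) = 1696407 + 19883 = 1716290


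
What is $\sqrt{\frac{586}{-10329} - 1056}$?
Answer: $\frac{i \sqrt{112668835290}}{10329} \approx 32.497 i$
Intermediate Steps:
$\sqrt{\frac{586}{-10329} - 1056} = \sqrt{586 \left(- \frac{1}{10329}\right) - 1056} = \sqrt{- \frac{586}{10329} - 1056} = \sqrt{- \frac{10908010}{10329}} = \frac{i \sqrt{112668835290}}{10329}$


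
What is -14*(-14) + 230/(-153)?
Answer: 29758/153 ≈ 194.50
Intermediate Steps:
-14*(-14) + 230/(-153) = 196 - 1/153*230 = 196 - 230/153 = 29758/153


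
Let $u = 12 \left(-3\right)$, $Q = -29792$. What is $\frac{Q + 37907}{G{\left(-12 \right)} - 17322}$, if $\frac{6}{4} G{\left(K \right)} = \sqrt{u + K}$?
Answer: $- \frac{210852045}{450077558} - \frac{16230 i \sqrt{3}}{225038779} \approx -0.46848 - 0.00012492 i$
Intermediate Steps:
$u = -36$
$G{\left(K \right)} = \frac{2 \sqrt{-36 + K}}{3}$
$\frac{Q + 37907}{G{\left(-12 \right)} - 17322} = \frac{-29792 + 37907}{\frac{2 \sqrt{-36 - 12}}{3} - 17322} = \frac{8115}{\frac{2 \sqrt{-48}}{3} - 17322} = \frac{8115}{\frac{2 \cdot 4 i \sqrt{3}}{3} - 17322} = \frac{8115}{\frac{8 i \sqrt{3}}{3} - 17322} = \frac{8115}{-17322 + \frac{8 i \sqrt{3}}{3}}$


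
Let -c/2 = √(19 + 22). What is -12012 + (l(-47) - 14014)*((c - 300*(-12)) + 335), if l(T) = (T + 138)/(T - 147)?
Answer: -10700835873/194 + 2718807*√41/97 ≈ -5.4979e+7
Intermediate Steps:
l(T) = (138 + T)/(-147 + T)
c = -2*√41 (c = -2*√(19 + 22) = -2*√41 ≈ -12.806)
-12012 + (l(-47) - 14014)*((c - 300*(-12)) + 335) = -12012 + ((138 - 47)/(-147 - 47) - 14014)*((-2*√41 - 300*(-12)) + 335) = -12012 + (91/(-194) - 14014)*((-2*√41 - 60*(-60)) + 335) = -12012 + (-1/194*91 - 14014)*((-2*√41 + 3600) + 335) = -12012 + (-91/194 - 14014)*((3600 - 2*√41) + 335) = -12012 - 2718807*(3935 - 2*√41)/194 = -12012 + (-10698505545/194 + 2718807*√41/97) = -10700835873/194 + 2718807*√41/97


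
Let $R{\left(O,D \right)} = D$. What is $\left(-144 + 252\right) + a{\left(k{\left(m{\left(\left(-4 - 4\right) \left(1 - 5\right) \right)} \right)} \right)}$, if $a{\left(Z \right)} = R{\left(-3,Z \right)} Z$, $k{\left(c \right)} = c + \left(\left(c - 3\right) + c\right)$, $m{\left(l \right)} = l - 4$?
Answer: $6669$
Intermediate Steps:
$m{\left(l \right)} = -4 + l$
$k{\left(c \right)} = -3 + 3 c$ ($k{\left(c \right)} = c + \left(\left(-3 + c\right) + c\right) = c + \left(-3 + 2 c\right) = -3 + 3 c$)
$a{\left(Z \right)} = Z^{2}$ ($a{\left(Z \right)} = Z Z = Z^{2}$)
$\left(-144 + 252\right) + a{\left(k{\left(m{\left(\left(-4 - 4\right) \left(1 - 5\right) \right)} \right)} \right)} = \left(-144 + 252\right) + \left(-3 + 3 \left(-4 + \left(-4 - 4\right) \left(1 - 5\right)\right)\right)^{2} = 108 + \left(-3 + 3 \left(-4 - -32\right)\right)^{2} = 108 + \left(-3 + 3 \left(-4 + 32\right)\right)^{2} = 108 + \left(-3 + 3 \cdot 28\right)^{2} = 108 + \left(-3 + 84\right)^{2} = 108 + 81^{2} = 108 + 6561 = 6669$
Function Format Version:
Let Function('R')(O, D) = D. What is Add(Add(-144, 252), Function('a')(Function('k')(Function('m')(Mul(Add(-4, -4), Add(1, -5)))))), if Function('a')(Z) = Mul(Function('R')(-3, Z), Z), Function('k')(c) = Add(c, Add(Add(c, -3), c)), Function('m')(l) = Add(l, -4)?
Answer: 6669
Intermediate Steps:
Function('m')(l) = Add(-4, l)
Function('k')(c) = Add(-3, Mul(3, c)) (Function('k')(c) = Add(c, Add(Add(-3, c), c)) = Add(c, Add(-3, Mul(2, c))) = Add(-3, Mul(3, c)))
Function('a')(Z) = Pow(Z, 2) (Function('a')(Z) = Mul(Z, Z) = Pow(Z, 2))
Add(Add(-144, 252), Function('a')(Function('k')(Function('m')(Mul(Add(-4, -4), Add(1, -5)))))) = Add(Add(-144, 252), Pow(Add(-3, Mul(3, Add(-4, Mul(Add(-4, -4), Add(1, -5))))), 2)) = Add(108, Pow(Add(-3, Mul(3, Add(-4, Mul(-8, -4)))), 2)) = Add(108, Pow(Add(-3, Mul(3, Add(-4, 32))), 2)) = Add(108, Pow(Add(-3, Mul(3, 28)), 2)) = Add(108, Pow(Add(-3, 84), 2)) = Add(108, Pow(81, 2)) = Add(108, 6561) = 6669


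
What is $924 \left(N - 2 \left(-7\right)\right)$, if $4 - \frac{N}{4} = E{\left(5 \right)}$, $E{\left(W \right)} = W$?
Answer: $9240$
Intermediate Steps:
$N = -4$ ($N = 16 - 20 = -4$)
$924 \left(N - 2 \left(-7\right)\right) = 924 \left(-4 - 2 \left(-7\right)\right) = 924 \left(-4 - -14\right) = 924 \left(-4 + 14\right) = 924 \cdot 10 = 9240$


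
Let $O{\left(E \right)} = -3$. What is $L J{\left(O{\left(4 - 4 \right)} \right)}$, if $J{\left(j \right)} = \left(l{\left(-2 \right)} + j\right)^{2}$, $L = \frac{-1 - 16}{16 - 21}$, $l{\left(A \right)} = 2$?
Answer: $\frac{17}{5} \approx 3.4$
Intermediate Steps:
$L = \frac{17}{5}$ ($L = - \frac{17}{-5} = \left(-17\right) \left(- \frac{1}{5}\right) = \frac{17}{5} \approx 3.4$)
$J{\left(j \right)} = \left(2 + j\right)^{2}$
$L J{\left(O{\left(4 - 4 \right)} \right)} = \frac{17 \left(2 - 3\right)^{2}}{5} = \frac{17 \left(-1\right)^{2}}{5} = \frac{17}{5} \cdot 1 = \frac{17}{5}$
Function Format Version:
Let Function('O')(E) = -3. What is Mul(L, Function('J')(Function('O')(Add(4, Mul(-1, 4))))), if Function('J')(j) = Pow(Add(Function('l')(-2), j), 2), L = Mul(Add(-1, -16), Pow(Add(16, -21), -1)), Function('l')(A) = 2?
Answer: Rational(17, 5) ≈ 3.4000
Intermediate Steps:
L = Rational(17, 5) (L = Mul(-17, Pow(-5, -1)) = Mul(-17, Rational(-1, 5)) = Rational(17, 5) ≈ 3.4000)
Function('J')(j) = Pow(Add(2, j), 2)
Mul(L, Function('J')(Function('O')(Add(4, Mul(-1, 4))))) = Mul(Rational(17, 5), Pow(Add(2, -3), 2)) = Mul(Rational(17, 5), Pow(-1, 2)) = Mul(Rational(17, 5), 1) = Rational(17, 5)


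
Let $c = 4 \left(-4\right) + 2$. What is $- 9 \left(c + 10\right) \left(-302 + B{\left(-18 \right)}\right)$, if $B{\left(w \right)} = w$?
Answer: $-11520$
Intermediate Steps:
$c = -14$ ($c = -16 + 2 = -14$)
$- 9 \left(c + 10\right) \left(-302 + B{\left(-18 \right)}\right) = - 9 \left(-14 + 10\right) \left(-302 - 18\right) = \left(-9\right) \left(-4\right) \left(-320\right) = 36 \left(-320\right) = -11520$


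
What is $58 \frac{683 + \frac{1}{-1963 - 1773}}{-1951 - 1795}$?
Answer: $- \frac{73998923}{6997528} \approx -10.575$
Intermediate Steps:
$58 \frac{683 + \frac{1}{-1963 - 1773}}{-1951 - 1795} = 58 \frac{683 + \frac{1}{-3736}}{-3746} = 58 \left(683 - \frac{1}{3736}\right) \left(- \frac{1}{3746}\right) = 58 \cdot \frac{2551687}{3736} \left(- \frac{1}{3746}\right) = 58 \left(- \frac{2551687}{13995056}\right) = - \frac{73998923}{6997528}$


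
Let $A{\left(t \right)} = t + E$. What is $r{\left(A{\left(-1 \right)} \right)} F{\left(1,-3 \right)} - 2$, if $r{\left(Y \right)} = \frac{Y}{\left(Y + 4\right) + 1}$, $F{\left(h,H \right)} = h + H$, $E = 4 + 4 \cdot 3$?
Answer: $- \frac{7}{2} \approx -3.5$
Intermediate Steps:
$E = 16$ ($E = 4 + 12 = 16$)
$A{\left(t \right)} = 16 + t$ ($A{\left(t \right)} = t + 16 = 16 + t$)
$F{\left(h,H \right)} = H + h$
$r{\left(Y \right)} = \frac{Y}{5 + Y}$ ($r{\left(Y \right)} = \frac{Y}{\left(4 + Y\right) + 1} = \frac{Y}{5 + Y}$)
$r{\left(A{\left(-1 \right)} \right)} F{\left(1,-3 \right)} - 2 = \frac{16 - 1}{5 + \left(16 - 1\right)} \left(-3 + 1\right) - 2 = \frac{15}{5 + 15} \left(-2\right) - 2 = \frac{15}{20} \left(-2\right) - 2 = 15 \cdot \frac{1}{20} \left(-2\right) - 2 = \frac{3}{4} \left(-2\right) - 2 = - \frac{3}{2} - 2 = - \frac{7}{2}$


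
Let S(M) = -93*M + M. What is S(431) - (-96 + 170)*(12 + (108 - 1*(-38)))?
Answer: -51344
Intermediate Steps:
S(M) = -92*M
S(431) - (-96 + 170)*(12 + (108 - 1*(-38))) = -92*431 - (-96 + 170)*(12 + (108 - 1*(-38))) = -39652 - 74*(12 + (108 + 38)) = -39652 - 74*(12 + 146) = -39652 - 74*158 = -39652 - 1*11692 = -39652 - 11692 = -51344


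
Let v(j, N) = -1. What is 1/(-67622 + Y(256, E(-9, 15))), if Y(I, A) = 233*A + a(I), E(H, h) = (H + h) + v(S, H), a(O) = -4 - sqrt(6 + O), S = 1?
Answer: -66461/4417064259 + sqrt(262)/4417064259 ≈ -1.5043e-5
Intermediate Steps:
E(H, h) = -1 + H + h (E(H, h) = (H + h) - 1 = -1 + H + h)
Y(I, A) = -4 - sqrt(6 + I) + 233*A (Y(I, A) = 233*A + (-4 - sqrt(6 + I)) = -4 - sqrt(6 + I) + 233*A)
1/(-67622 + Y(256, E(-9, 15))) = 1/(-67622 + (-4 - sqrt(6 + 256) + 233*(-1 - 9 + 15))) = 1/(-67622 + (-4 - sqrt(262) + 233*5)) = 1/(-67622 + (-4 - sqrt(262) + 1165)) = 1/(-67622 + (1161 - sqrt(262))) = 1/(-66461 - sqrt(262))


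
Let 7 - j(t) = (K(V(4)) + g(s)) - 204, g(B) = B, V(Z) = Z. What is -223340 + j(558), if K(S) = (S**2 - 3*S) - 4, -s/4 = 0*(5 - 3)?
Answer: -223129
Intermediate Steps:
s = 0 (s = -0*(5 - 3) = -0*2 = -4*0 = 0)
K(S) = -4 + S**2 - 3*S
j(t) = 211 (j(t) = 7 - (((-4 + 4**2 - 3*4) + 0) - 204) = 7 - (((-4 + 16 - 12) + 0) - 204) = 7 - ((0 + 0) - 204) = 7 - (0 - 204) = 7 - 1*(-204) = 7 + 204 = 211)
-223340 + j(558) = -223340 + 211 = -223129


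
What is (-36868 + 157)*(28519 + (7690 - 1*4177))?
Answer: -1175926752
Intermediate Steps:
(-36868 + 157)*(28519 + (7690 - 1*4177)) = -36711*(28519 + (7690 - 4177)) = -36711*(28519 + 3513) = -36711*32032 = -1175926752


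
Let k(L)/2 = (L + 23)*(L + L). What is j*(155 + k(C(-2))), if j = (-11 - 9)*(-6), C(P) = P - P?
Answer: 18600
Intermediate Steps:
C(P) = 0
k(L) = 4*L*(23 + L) (k(L) = 2*((L + 23)*(L + L)) = 2*((23 + L)*(2*L)) = 2*(2*L*(23 + L)) = 4*L*(23 + L))
j = 120 (j = -20*(-6) = 120)
j*(155 + k(C(-2))) = 120*(155 + 4*0*(23 + 0)) = 120*(155 + 4*0*23) = 120*(155 + 0) = 120*155 = 18600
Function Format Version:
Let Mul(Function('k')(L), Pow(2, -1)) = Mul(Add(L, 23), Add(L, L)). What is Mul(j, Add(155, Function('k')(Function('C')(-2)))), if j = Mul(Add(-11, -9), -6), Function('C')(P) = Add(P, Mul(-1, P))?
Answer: 18600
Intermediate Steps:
Function('C')(P) = 0
Function('k')(L) = Mul(4, L, Add(23, L)) (Function('k')(L) = Mul(2, Mul(Add(L, 23), Add(L, L))) = Mul(2, Mul(Add(23, L), Mul(2, L))) = Mul(2, Mul(2, L, Add(23, L))) = Mul(4, L, Add(23, L)))
j = 120 (j = Mul(-20, -6) = 120)
Mul(j, Add(155, Function('k')(Function('C')(-2)))) = Mul(120, Add(155, Mul(4, 0, Add(23, 0)))) = Mul(120, Add(155, Mul(4, 0, 23))) = Mul(120, Add(155, 0)) = Mul(120, 155) = 18600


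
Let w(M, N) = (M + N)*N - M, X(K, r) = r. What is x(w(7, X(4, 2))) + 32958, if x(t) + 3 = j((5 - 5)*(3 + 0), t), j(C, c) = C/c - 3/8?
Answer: 263637/8 ≈ 32955.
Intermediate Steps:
w(M, N) = -M + N*(M + N) (w(M, N) = N*(M + N) - M = -M + N*(M + N))
j(C, c) = -3/8 + C/c (j(C, c) = C/c - 3*⅛ = C/c - 3/8 = -3/8 + C/c)
x(t) = -27/8 (x(t) = -3 + (-3/8 + ((5 - 5)*(3 + 0))/t) = -3 + (-3/8 + (0*3)/t) = -3 + (-3/8 + 0/t) = -3 + (-3/8 + 0) = -3 - 3/8 = -27/8)
x(w(7, X(4, 2))) + 32958 = -27/8 + 32958 = 263637/8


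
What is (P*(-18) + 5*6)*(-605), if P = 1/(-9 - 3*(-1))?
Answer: -19965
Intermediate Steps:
P = -⅙ (P = 1/(-9 + 3) = 1/(-6) = -⅙ ≈ -0.16667)
(P*(-18) + 5*6)*(-605) = (-⅙*(-18) + 5*6)*(-605) = (3 + 30)*(-605) = 33*(-605) = -19965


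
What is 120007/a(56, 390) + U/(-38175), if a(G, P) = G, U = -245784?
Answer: 1531677043/712600 ≈ 2149.4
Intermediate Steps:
120007/a(56, 390) + U/(-38175) = 120007/56 - 245784/(-38175) = 120007*(1/56) - 245784*(-1/38175) = 120007/56 + 81928/12725 = 1531677043/712600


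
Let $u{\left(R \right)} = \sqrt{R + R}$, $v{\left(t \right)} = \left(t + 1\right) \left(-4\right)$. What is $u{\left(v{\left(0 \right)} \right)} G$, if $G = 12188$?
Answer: $24376 i \sqrt{2} \approx 34473.0 i$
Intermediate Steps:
$v{\left(t \right)} = -4 - 4 t$ ($v{\left(t \right)} = \left(1 + t\right) \left(-4\right) = -4 - 4 t$)
$u{\left(R \right)} = \sqrt{2} \sqrt{R}$ ($u{\left(R \right)} = \sqrt{2 R} = \sqrt{2} \sqrt{R}$)
$u{\left(v{\left(0 \right)} \right)} G = \sqrt{2} \sqrt{-4 - 0} \cdot 12188 = \sqrt{2} \sqrt{-4 + 0} \cdot 12188 = \sqrt{2} \sqrt{-4} \cdot 12188 = \sqrt{2} \cdot 2 i 12188 = 2 i \sqrt{2} \cdot 12188 = 24376 i \sqrt{2}$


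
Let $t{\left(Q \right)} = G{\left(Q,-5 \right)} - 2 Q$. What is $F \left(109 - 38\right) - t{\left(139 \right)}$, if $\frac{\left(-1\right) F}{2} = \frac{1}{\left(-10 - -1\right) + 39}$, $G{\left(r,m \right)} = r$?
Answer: $\frac{2014}{15} \approx 134.27$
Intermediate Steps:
$t{\left(Q \right)} = - Q$ ($t{\left(Q \right)} = Q - 2 Q = - Q$)
$F = - \frac{1}{15}$ ($F = - \frac{2}{\left(-10 - -1\right) + 39} = - \frac{2}{\left(-10 + 1\right) + 39} = - \frac{2}{-9 + 39} = - \frac{2}{30} = \left(-2\right) \frac{1}{30} = - \frac{1}{15} \approx -0.066667$)
$F \left(109 - 38\right) - t{\left(139 \right)} = - \frac{109 - 38}{15} - \left(-1\right) 139 = \left(- \frac{1}{15}\right) 71 - -139 = - \frac{71}{15} + 139 = \frac{2014}{15}$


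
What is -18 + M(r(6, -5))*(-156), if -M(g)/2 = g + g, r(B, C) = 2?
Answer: 1230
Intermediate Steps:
M(g) = -4*g (M(g) = -2*(g + g) = -4*g)
-18 + M(r(6, -5))*(-156) = -18 - 4*2*(-156) = -18 - 8*(-156) = -18 + 1248 = 1230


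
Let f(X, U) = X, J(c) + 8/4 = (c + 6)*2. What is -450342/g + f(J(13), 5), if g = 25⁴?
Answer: 13612158/390625 ≈ 34.847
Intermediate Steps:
J(c) = 10 + 2*c (J(c) = -2 + (c + 6)*2 = -2 + (6 + c)*2 = -2 + (12 + 2*c) = 10 + 2*c)
g = 390625
-450342/g + f(J(13), 5) = -450342/390625 + (10 + 2*13) = -450342*1/390625 + (10 + 26) = -450342/390625 + 36 = 13612158/390625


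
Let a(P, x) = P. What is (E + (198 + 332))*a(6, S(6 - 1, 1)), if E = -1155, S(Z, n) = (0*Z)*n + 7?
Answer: -3750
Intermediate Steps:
S(Z, n) = 7 (S(Z, n) = 0*n + 7 = 0 + 7 = 7)
(E + (198 + 332))*a(6, S(6 - 1, 1)) = (-1155 + (198 + 332))*6 = (-1155 + 530)*6 = -625*6 = -3750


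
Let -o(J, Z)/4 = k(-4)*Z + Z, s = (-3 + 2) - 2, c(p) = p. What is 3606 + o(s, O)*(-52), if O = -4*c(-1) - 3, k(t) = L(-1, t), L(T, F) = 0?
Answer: 3814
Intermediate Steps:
k(t) = 0
s = -3 (s = -1 - 2 = -3)
O = 1 (O = -4*(-1) - 3 = 4 - 3 = 1)
o(J, Z) = -4*Z (o(J, Z) = -4*(0*Z + Z) = -4*(0 + Z) = -4*Z)
3606 + o(s, O)*(-52) = 3606 - 4*1*(-52) = 3606 - 4*(-52) = 3606 + 208 = 3814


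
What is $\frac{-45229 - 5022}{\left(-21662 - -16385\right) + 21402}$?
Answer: $- \frac{50251}{16125} \approx -3.1163$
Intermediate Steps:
$\frac{-45229 - 5022}{\left(-21662 - -16385\right) + 21402} = - \frac{50251}{\left(-21662 + 16385\right) + 21402} = - \frac{50251}{-5277 + 21402} = - \frac{50251}{16125}$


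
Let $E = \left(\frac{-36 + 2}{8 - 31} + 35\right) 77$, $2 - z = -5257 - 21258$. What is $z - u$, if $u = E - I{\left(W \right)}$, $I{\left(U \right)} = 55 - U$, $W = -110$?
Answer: $\frac{549083}{23} \approx 23873.0$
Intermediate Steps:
$z = 26517$ ($z = 2 - \left(-5257 - 21258\right) = 2 - -26515 = 2 + 26515 = 26517$)
$E = \frac{64603}{23}$ ($E = \left(- \frac{34}{-23} + 35\right) 77 = \left(\left(-34\right) \left(- \frac{1}{23}\right) + 35\right) 77 = \left(\frac{34}{23} + 35\right) 77 = \frac{839}{23} \cdot 77 = \frac{64603}{23} \approx 2808.8$)
$u = \frac{60808}{23}$ ($u = \frac{64603}{23} - \left(55 - -110\right) = \frac{64603}{23} - \left(55 + 110\right) = \frac{64603}{23} - 165 = \frac{60808}{23} \approx 2643.8$)
$z - u = 26517 - \frac{60808}{23} = \frac{549083}{23}$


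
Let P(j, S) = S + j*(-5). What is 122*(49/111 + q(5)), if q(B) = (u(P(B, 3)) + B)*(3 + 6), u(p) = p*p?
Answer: 59604320/111 ≈ 5.3698e+5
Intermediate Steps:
P(j, S) = S - 5*j
u(p) = p²
q(B) = 9*B + 9*(3 - 5*B)² (q(B) = ((3 - 5*B)² + B)*(3 + 6) = (B + (3 - 5*B)²)*9 = 9*B + 9*(3 - 5*B)²)
122*(49/111 + q(5)) = 122*(49/111 + (9*5 + 9*(-3 + 5*5)²)) = 122*(49*(1/111) + (45 + 9*(-3 + 25)²)) = 122*(49/111 + (45 + 9*22²)) = 122*(49/111 + (45 + 9*484)) = 122*(49/111 + (45 + 4356)) = 122*(49/111 + 4401) = 122*(488560/111) = 59604320/111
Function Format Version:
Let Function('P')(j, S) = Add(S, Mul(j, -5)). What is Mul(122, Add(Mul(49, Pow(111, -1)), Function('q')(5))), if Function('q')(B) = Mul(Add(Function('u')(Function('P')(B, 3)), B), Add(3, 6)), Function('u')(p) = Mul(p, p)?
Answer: Rational(59604320, 111) ≈ 5.3698e+5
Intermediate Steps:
Function('P')(j, S) = Add(S, Mul(-5, j))
Function('u')(p) = Pow(p, 2)
Function('q')(B) = Add(Mul(9, B), Mul(9, Pow(Add(3, Mul(-5, B)), 2))) (Function('q')(B) = Mul(Add(Pow(Add(3, Mul(-5, B)), 2), B), Add(3, 6)) = Mul(Add(B, Pow(Add(3, Mul(-5, B)), 2)), 9) = Add(Mul(9, B), Mul(9, Pow(Add(3, Mul(-5, B)), 2))))
Mul(122, Add(Mul(49, Pow(111, -1)), Function('q')(5))) = Mul(122, Add(Mul(49, Pow(111, -1)), Add(Mul(9, 5), Mul(9, Pow(Add(-3, Mul(5, 5)), 2))))) = Mul(122, Add(Mul(49, Rational(1, 111)), Add(45, Mul(9, Pow(Add(-3, 25), 2))))) = Mul(122, Add(Rational(49, 111), Add(45, Mul(9, Pow(22, 2))))) = Mul(122, Add(Rational(49, 111), Add(45, Mul(9, 484)))) = Mul(122, Add(Rational(49, 111), Add(45, 4356))) = Mul(122, Add(Rational(49, 111), 4401)) = Mul(122, Rational(488560, 111)) = Rational(59604320, 111)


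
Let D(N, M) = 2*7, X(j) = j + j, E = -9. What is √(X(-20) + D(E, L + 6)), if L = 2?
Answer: I*√26 ≈ 5.099*I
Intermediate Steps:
X(j) = 2*j
D(N, M) = 14
√(X(-20) + D(E, L + 6)) = √(2*(-20) + 14) = √(-40 + 14) = √(-26) = I*√26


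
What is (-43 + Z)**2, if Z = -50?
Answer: 8649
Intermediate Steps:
(-43 + Z)**2 = (-43 - 50)**2 = (-93)**2 = 8649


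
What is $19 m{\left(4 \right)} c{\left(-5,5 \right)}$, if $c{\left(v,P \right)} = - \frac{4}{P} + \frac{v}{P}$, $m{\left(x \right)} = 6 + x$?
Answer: $-342$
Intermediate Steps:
$19 m{\left(4 \right)} c{\left(-5,5 \right)} = 19 \left(6 + 4\right) \frac{-4 - 5}{5} = 19 \cdot 10 \cdot \frac{1}{5} \left(-9\right) = 190 \left(- \frac{9}{5}\right) = -342$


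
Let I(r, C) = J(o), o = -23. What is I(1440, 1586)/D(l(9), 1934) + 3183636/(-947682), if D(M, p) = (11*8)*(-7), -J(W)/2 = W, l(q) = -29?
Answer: -167059429/48647676 ≈ -3.4341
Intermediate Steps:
J(W) = -2*W
I(r, C) = 46 (I(r, C) = -2*(-23) = 46)
D(M, p) = -616 (D(M, p) = 88*(-7) = -616)
I(1440, 1586)/D(l(9), 1934) + 3183636/(-947682) = 46/(-616) + 3183636/(-947682) = 46*(-1/616) + 3183636*(-1/947682) = -23/308 - 530606/157947 = -167059429/48647676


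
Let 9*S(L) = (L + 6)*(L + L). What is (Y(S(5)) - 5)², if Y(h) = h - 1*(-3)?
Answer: 8464/81 ≈ 104.49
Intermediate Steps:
S(L) = 2*L*(6 + L)/9 (S(L) = ((L + 6)*(L + L))/9 = ((6 + L)*(2*L))/9 = (2*L*(6 + L))/9 = 2*L*(6 + L)/9)
Y(h) = 3 + h (Y(h) = h + 3 = 3 + h)
(Y(S(5)) - 5)² = ((3 + (2/9)*5*(6 + 5)) - 5)² = ((3 + (2/9)*5*11) - 5)² = ((3 + 110/9) - 5)² = (137/9 - 5)² = (92/9)² = 8464/81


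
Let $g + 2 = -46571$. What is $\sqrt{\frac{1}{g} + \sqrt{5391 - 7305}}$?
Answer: $\frac{\sqrt{-46573 + 2169044329 i \sqrt{1914}}}{46573} \approx 4.677 + 4.677 i$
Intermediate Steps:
$g = -46573$ ($g = -2 - 46571 = -46573$)
$\sqrt{\frac{1}{g} + \sqrt{5391 - 7305}} = \sqrt{\frac{1}{-46573} + \sqrt{5391 - 7305}} = \sqrt{- \frac{1}{46573} + \sqrt{-1914}} = \sqrt{- \frac{1}{46573} + i \sqrt{1914}}$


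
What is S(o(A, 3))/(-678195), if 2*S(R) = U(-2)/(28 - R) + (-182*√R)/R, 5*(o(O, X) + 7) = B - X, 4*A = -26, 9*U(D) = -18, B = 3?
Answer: 1/23736825 - 13*I*√7/678195 ≈ 4.2129e-8 - 5.0715e-5*I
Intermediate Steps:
U(D) = -2 (U(D) = (⅑)*(-18) = -2)
A = -13/2 (A = (¼)*(-26) = -13/2 ≈ -6.5000)
o(O, X) = -32/5 - X/5 (o(O, X) = -7 + (3 - X)/5 = -7 + (⅗ - X/5) = -32/5 - X/5)
S(R) = -1/(28 - R) - 91/√R (S(R) = (-2/(28 - R) + (-182*√R)/R)/2 = (-2/(28 - R) - 182/√R)/2 = (-182/√R - 2/(28 - R))/2 = -1/(28 - R) - 91/√R)
S(o(A, 3))/(-678195) = (((-32/5 - ⅕*3) - 91*(-32/5 - ⅕*3)^(3/2) + 2548*√(-32/5 - ⅕*3))/((-32/5 - ⅕*3)*(-28 + (-32/5 - ⅕*3))))/(-678195) = (((-32/5 - ⅗) - 91*(-32/5 - ⅗)^(3/2) + 2548*√(-32/5 - ⅗))/((-32/5 - ⅗)*(-28 + (-32/5 - ⅗))))*(-1/678195) = ((-7 - (-637)*I*√7 + 2548*√(-7))/((-7)*(-28 - 7)))*(-1/678195) = -⅐*(-7 - (-637)*I*√7 + 2548*(I*√7))/(-35)*(-1/678195) = -⅐*(-1/35)*(-7 + 637*I*√7 + 2548*I*√7)*(-1/678195) = -⅐*(-1/35)*(-7 + 3185*I*√7)*(-1/678195) = (-1/35 + 13*I*√7)*(-1/678195) = 1/23736825 - 13*I*√7/678195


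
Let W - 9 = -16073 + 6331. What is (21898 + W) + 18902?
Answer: 31067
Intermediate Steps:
W = -9733 (W = 9 + (-16073 + 6331) = 9 - 9742 = -9733)
(21898 + W) + 18902 = (21898 - 9733) + 18902 = 12165 + 18902 = 31067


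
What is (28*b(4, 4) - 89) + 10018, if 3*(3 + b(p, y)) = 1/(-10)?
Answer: 147661/15 ≈ 9844.1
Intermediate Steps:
b(p, y) = -91/30 (b(p, y) = -3 + (1/3)/(-10) = -3 + (1/3)*(-1/10) = -3 - 1/30 = -91/30)
(28*b(4, 4) - 89) + 10018 = (28*(-91/30) - 89) + 10018 = (-1274/15 - 89) + 10018 = -2609/15 + 10018 = 147661/15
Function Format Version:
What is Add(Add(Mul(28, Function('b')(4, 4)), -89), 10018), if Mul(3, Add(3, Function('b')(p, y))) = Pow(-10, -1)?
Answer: Rational(147661, 15) ≈ 9844.1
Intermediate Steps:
Function('b')(p, y) = Rational(-91, 30) (Function('b')(p, y) = Add(-3, Mul(Rational(1, 3), Pow(-10, -1))) = Add(-3, Mul(Rational(1, 3), Rational(-1, 10))) = Add(-3, Rational(-1, 30)) = Rational(-91, 30))
Add(Add(Mul(28, Function('b')(4, 4)), -89), 10018) = Add(Add(Mul(28, Rational(-91, 30)), -89), 10018) = Add(Add(Rational(-1274, 15), -89), 10018) = Add(Rational(-2609, 15), 10018) = Rational(147661, 15)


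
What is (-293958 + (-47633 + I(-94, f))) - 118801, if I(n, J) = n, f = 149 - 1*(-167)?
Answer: -460486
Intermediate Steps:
f = 316 (f = 149 + 167 = 316)
(-293958 + (-47633 + I(-94, f))) - 118801 = (-293958 + (-47633 - 94)) - 118801 = (-293958 - 47727) - 118801 = -341685 - 118801 = -460486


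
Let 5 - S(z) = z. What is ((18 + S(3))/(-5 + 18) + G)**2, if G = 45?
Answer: 366025/169 ≈ 2165.8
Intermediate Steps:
S(z) = 5 - z
((18 + S(3))/(-5 + 18) + G)**2 = ((18 + (5 - 1*3))/(-5 + 18) + 45)**2 = ((18 + (5 - 3))/13 + 45)**2 = ((18 + 2)*(1/13) + 45)**2 = (20*(1/13) + 45)**2 = (20/13 + 45)**2 = (605/13)**2 = 366025/169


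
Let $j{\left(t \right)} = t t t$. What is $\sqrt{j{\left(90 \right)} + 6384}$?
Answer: $2 \sqrt{183846} \approx 857.54$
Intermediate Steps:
$j{\left(t \right)} = t^{3}$ ($j{\left(t \right)} = t^{2} t = t^{3}$)
$\sqrt{j{\left(90 \right)} + 6384} = \sqrt{90^{3} + 6384} = \sqrt{729000 + 6384} = \sqrt{735384} = 2 \sqrt{183846}$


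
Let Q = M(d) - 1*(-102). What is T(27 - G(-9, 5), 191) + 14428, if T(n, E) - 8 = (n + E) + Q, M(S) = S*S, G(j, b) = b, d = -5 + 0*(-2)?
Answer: 14776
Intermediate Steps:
d = -5 (d = -5 + 0 = -5)
M(S) = S²
Q = 127 (Q = (-5)² - 1*(-102) = 25 + 102 = 127)
T(n, E) = 135 + E + n (T(n, E) = 8 + ((n + E) + 127) = 8 + ((E + n) + 127) = 8 + (127 + E + n) = 135 + E + n)
T(27 - G(-9, 5), 191) + 14428 = (135 + 191 + (27 - 1*5)) + 14428 = (135 + 191 + (27 - 5)) + 14428 = (135 + 191 + 22) + 14428 = 348 + 14428 = 14776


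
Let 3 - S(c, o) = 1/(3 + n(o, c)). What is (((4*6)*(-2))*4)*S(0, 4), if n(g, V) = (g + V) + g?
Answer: -6144/11 ≈ -558.54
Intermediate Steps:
n(g, V) = V + 2*g (n(g, V) = (V + g) + g = V + 2*g)
S(c, o) = 3 - 1/(3 + c + 2*o) (S(c, o) = 3 - 1/(3 + (c + 2*o)) = 3 - 1/(3 + c + 2*o))
(((4*6)*(-2))*4)*S(0, 4) = (((4*6)*(-2))*4)*((8 + 3*0 + 6*4)/(3 + 0 + 2*4)) = ((24*(-2))*4)*((8 + 0 + 24)/(3 + 0 + 8)) = (-48*4)*(32/11) = -192*32/11 = -6144/11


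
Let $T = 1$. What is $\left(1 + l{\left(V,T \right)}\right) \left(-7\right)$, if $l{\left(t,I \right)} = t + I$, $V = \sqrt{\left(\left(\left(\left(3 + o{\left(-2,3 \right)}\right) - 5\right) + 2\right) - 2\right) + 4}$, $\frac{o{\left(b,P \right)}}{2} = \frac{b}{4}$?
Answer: $-21$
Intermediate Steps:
$o{\left(b,P \right)} = \frac{b}{2}$ ($o{\left(b,P \right)} = 2 \frac{b}{4} = \frac{b}{2}$)
$V = 1$ ($V = \sqrt{\left(\left(\left(\left(3 + \frac{1}{2} \left(-2\right)\right) - 5\right) + 2\right) - 2\right) + 4} = \sqrt{\left(\left(\left(\left(3 - 1\right) - 5\right) + 2\right) - 2\right) + 4} = \sqrt{\left(\left(\left(2 - 5\right) + 2\right) - 2\right) + 4} = \sqrt{\left(\left(-3 + 2\right) - 2\right) + 4} = \sqrt{\left(-1 - 2\right) + 4} = \sqrt{-3 + 4} = \sqrt{1} = 1$)
$l{\left(t,I \right)} = I + t$
$\left(1 + l{\left(V,T \right)}\right) \left(-7\right) = \left(1 + \left(1 + 1\right)\right) \left(-7\right) = \left(1 + 2\right) \left(-7\right) = 3 \left(-7\right) = -21$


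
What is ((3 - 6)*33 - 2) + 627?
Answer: 526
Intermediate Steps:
((3 - 6)*33 - 2) + 627 = (-3*33 - 2) + 627 = (-99 - 2) + 627 = -101 + 627 = 526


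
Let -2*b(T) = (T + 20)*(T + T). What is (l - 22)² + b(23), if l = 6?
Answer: -733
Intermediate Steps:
b(T) = -T*(20 + T) (b(T) = -(T + 20)*(T + T)/2 = -(20 + T)*2*T/2 = -T*(20 + T))
(l - 22)² + b(23) = (6 - 22)² - 1*23*(20 + 23) = (-16)² - 1*23*43 = 256 - 989 = -733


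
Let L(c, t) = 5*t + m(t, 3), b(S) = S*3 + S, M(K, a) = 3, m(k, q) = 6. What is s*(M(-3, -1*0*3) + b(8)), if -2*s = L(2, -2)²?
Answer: -280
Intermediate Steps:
b(S) = 4*S (b(S) = 3*S + S = 4*S)
L(c, t) = 6 + 5*t (L(c, t) = 5*t + 6 = 6 + 5*t)
s = -8 (s = -(6 + 5*(-2))²/2 = -(6 - 10)²/2 = -½*(-4)² = -½*16 = -8)
s*(M(-3, -1*0*3) + b(8)) = -8*(3 + 4*8) = -8*(3 + 32) = -8*35 = -280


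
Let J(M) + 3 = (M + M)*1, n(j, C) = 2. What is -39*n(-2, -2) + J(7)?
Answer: -67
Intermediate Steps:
J(M) = -3 + 2*M (J(M) = -3 + (M + M)*1 = -3 + (2*M)*1 = -3 + 2*M)
-39*n(-2, -2) + J(7) = -39*2 + (-3 + 2*7) = -78 + (-3 + 14) = -78 + 11 = -67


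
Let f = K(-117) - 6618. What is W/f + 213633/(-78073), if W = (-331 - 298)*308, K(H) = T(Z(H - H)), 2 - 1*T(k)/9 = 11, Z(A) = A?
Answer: 177845597/6792351 ≈ 26.183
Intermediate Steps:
T(k) = -81 (T(k) = 18 - 9*11 = 18 - 99 = -81)
K(H) = -81
f = -6699 (f = -81 - 6618 = -6699)
W = -193732 (W = -629*308 = -193732)
W/f + 213633/(-78073) = -193732/(-6699) + 213633/(-78073) = -193732*(-1/6699) + 213633*(-1/78073) = 2516/87 - 213633/78073 = 177845597/6792351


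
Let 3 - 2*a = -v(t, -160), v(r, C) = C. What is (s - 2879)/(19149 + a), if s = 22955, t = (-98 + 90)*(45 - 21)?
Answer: 40152/38141 ≈ 1.0527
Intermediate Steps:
t = -192 (t = -8*24 = -192)
a = -157/2 (a = 3/2 - (-1)*(-160)/2 = 3/2 - ½*160 = 3/2 - 80 = -157/2 ≈ -78.500)
(s - 2879)/(19149 + a) = (22955 - 2879)/(19149 - 157/2) = 20076/(38141/2) = 20076*(2/38141) = 40152/38141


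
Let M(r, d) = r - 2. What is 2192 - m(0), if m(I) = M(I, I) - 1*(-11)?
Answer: 2183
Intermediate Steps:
M(r, d) = -2 + r
m(I) = 9 + I (m(I) = (-2 + I) - 1*(-11) = (-2 + I) + 11 = 9 + I)
2192 - m(0) = 2192 - (9 + 0) = 2192 - 1*9 = 2192 - 9 = 2183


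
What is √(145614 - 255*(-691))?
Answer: √321819 ≈ 567.29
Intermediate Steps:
√(145614 - 255*(-691)) = √(145614 + 176205) = √321819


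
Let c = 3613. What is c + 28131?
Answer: 31744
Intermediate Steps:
c + 28131 = 3613 + 28131 = 31744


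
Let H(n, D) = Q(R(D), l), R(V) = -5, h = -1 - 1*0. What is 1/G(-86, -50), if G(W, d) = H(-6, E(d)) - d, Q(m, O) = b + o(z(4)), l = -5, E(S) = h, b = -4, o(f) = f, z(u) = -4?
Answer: 1/42 ≈ 0.023810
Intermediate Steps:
h = -1 (h = -1 + 0 = -1)
E(S) = -1
Q(m, O) = -8 (Q(m, O) = -4 - 4 = -8)
H(n, D) = -8
G(W, d) = -8 - d
1/G(-86, -50) = 1/(-8 - 1*(-50)) = 1/(-8 + 50) = 1/42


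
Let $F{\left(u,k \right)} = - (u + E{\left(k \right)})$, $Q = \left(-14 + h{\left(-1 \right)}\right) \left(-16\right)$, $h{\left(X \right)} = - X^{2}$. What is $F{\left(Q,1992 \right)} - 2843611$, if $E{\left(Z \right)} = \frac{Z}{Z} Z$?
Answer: $-2845843$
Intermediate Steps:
$E{\left(Z \right)} = Z$ ($E{\left(Z \right)} = 1 Z = Z$)
$Q = 240$ ($Q = \left(-14 - \left(-1\right)^{2}\right) \left(-16\right) = \left(-14 - 1\right) \left(-16\right) = \left(-15\right) \left(-16\right) = 240$)
$F{\left(u,k \right)} = - k - u$ ($F{\left(u,k \right)} = - (u + k) = - (k + u) = - k - u$)
$F{\left(Q,1992 \right)} - 2843611 = \left(\left(-1\right) 1992 - 240\right) - 2843611 = \left(-1992 - 240\right) - 2843611 = -2232 - 2843611 = -2845843$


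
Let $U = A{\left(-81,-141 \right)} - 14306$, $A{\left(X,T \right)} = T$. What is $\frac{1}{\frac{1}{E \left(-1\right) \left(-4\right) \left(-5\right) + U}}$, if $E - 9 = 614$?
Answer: $-26907$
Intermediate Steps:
$E = 623$ ($E = 9 + 614 = 623$)
$U = -14447$ ($U = -141 - 14306 = -14447$)
$\frac{1}{\frac{1}{E \left(-1\right) \left(-4\right) \left(-5\right) + U}} = \frac{1}{\frac{1}{623 \left(-1\right) \left(-4\right) \left(-5\right) - 14447}} = \frac{1}{\frac{1}{623 \cdot 4 \left(-5\right) - 14447}} = \frac{1}{\frac{1}{623 \left(-20\right) - 14447}} = \frac{1}{\frac{1}{-12460 - 14447}} = \frac{1}{\frac{1}{-26907}} = \frac{1}{- \frac{1}{26907}} = -26907$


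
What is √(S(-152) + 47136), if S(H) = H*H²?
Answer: 4*I*√216542 ≈ 1861.4*I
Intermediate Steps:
S(H) = H³
√(S(-152) + 47136) = √((-152)³ + 47136) = √(-3511808 + 47136) = √(-3464672) = 4*I*√216542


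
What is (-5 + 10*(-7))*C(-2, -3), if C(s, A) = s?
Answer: 150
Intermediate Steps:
(-5 + 10*(-7))*C(-2, -3) = (-5 + 10*(-7))*(-2) = (-5 - 70)*(-2) = -75*(-2) = 150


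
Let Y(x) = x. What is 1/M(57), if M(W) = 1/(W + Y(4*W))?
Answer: 285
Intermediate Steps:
M(W) = 1/(5*W) (M(W) = 1/(W + 4*W) = 1/(5*W))
1/M(57) = 1/((⅕)/57) = 1/((⅕)*(1/57)) = 1/(1/285) = 285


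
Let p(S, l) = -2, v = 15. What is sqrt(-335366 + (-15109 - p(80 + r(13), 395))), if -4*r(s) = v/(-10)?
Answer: I*sqrt(350473) ≈ 592.01*I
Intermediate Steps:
r(s) = 3/8 (r(s) = -15/(4*(-10)) = -15*(-1)/(4*10) = -1/4*(-3/2) = 3/8)
sqrt(-335366 + (-15109 - p(80 + r(13), 395))) = sqrt(-335366 + (-15109 - 1*(-2))) = sqrt(-335366 + (-15109 + 2)) = sqrt(-335366 - 15107) = sqrt(-350473) = I*sqrt(350473)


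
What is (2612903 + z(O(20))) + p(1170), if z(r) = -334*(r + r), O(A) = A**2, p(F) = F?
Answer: 2346873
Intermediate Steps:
z(r) = -668*r
(2612903 + z(O(20))) + p(1170) = (2612903 - 668*20**2) + 1170 = (2612903 - 668*400) + 1170 = (2612903 - 267200) + 1170 = 2345703 + 1170 = 2346873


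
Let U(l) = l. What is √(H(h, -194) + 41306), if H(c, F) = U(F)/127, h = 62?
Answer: 6*√18505551/127 ≈ 203.24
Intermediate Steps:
H(c, F) = F/127
√(H(h, -194) + 41306) = √((1/127)*(-194) + 41306) = √(-194/127 + 41306) = √(5245668/127) = 6*√18505551/127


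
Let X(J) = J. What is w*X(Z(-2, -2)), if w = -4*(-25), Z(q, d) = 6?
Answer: 600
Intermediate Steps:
w = 100
w*X(Z(-2, -2)) = 100*6 = 600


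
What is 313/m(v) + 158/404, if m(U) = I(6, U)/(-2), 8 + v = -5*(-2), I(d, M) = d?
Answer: -62989/606 ≈ -103.94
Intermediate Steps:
v = 2 (v = -8 - 5*(-2) = -8 + 10 = 2)
m(U) = -3 (m(U) = 6/(-2) = 6*(-½) = -3)
313/m(v) + 158/404 = 313/(-3) + 158/404 = 313*(-⅓) + 158*(1/404) = -313/3 + 79/202 = -62989/606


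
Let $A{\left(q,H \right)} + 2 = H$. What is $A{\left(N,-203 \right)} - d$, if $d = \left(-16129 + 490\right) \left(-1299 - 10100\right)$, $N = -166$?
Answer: $-178269166$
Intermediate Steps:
$A{\left(q,H \right)} = -2 + H$
$d = 178268961$ ($d = \left(-15639\right) \left(-11399\right) = 178268961$)
$A{\left(N,-203 \right)} - d = \left(-2 - 203\right) - 178268961 = -205 - 178268961 = -178269166$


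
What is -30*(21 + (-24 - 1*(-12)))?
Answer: -270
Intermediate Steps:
-30*(21 + (-24 - 1*(-12))) = -30*(21 + (-24 + 12)) = -30*(21 - 12) = -30*9 = -270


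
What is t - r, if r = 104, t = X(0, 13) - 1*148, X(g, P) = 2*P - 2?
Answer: -228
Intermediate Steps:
X(g, P) = -2 + 2*P
t = -124 (t = (-2 + 2*13) - 1*148 = (-2 + 26) - 148 = 24 - 148 = -124)
t - r = -124 - 1*104 = -124 - 104 = -228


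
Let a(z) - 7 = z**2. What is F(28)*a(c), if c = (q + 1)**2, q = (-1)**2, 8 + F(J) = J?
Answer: 460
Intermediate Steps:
F(J) = -8 + J
q = 1
c = 4 (c = (1 + 1)**2 = 2**2 = 4)
a(z) = 7 + z**2
F(28)*a(c) = (-8 + 28)*(7 + 4**2) = 20*(7 + 16) = 20*23 = 460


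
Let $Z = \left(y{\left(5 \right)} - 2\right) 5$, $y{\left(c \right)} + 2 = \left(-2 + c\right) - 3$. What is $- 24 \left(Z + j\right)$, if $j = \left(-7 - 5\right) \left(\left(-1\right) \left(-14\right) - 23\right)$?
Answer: $-2112$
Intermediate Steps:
$y{\left(c \right)} = -7 + c$ ($y{\left(c \right)} = -2 + \left(\left(-2 + c\right) - 3\right) = -2 + \left(-5 + c\right) = -7 + c$)
$Z = -20$ ($Z = \left(\left(-7 + 5\right) - 2\right) 5 = \left(-2 - 2\right) 5 = \left(-4\right) 5 = -20$)
$j = 108$ ($j = - 12 \left(14 - 23\right) = \left(-12\right) \left(-9\right) = 108$)
$- 24 \left(Z + j\right) = - 24 \left(-20 + 108\right) = \left(-24\right) 88 = -2112$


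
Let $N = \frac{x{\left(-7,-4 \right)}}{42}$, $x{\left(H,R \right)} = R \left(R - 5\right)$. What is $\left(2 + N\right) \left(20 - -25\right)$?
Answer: $\frac{900}{7} \approx 128.57$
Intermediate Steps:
$x{\left(H,R \right)} = R \left(-5 + R\right)$
$N = \frac{6}{7}$ ($N = \frac{\left(-4\right) \left(-5 - 4\right)}{42} = \left(-4\right) \left(-9\right) \frac{1}{42} = 36 \cdot \frac{1}{42} = \frac{6}{7} \approx 0.85714$)
$\left(2 + N\right) \left(20 - -25\right) = \left(2 + \frac{6}{7}\right) \left(20 - -25\right) = \frac{20 \left(20 + 25\right)}{7} = \frac{20}{7} \cdot 45 = \frac{900}{7}$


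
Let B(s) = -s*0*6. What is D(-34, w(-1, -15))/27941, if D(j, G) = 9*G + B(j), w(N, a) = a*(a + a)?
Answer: 4050/27941 ≈ 0.14495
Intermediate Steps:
w(N, a) = 2*a² (w(N, a) = a*(2*a) = 2*a²)
B(s) = 0 (B(s) = -0*6 = -1*0 = 0)
D(j, G) = 9*G (D(j, G) = 9*G + 0 = 9*G)
D(-34, w(-1, -15))/27941 = (9*(2*(-15)²))/27941 = (9*(2*225))*(1/27941) = (9*450)*(1/27941) = 4050*(1/27941) = 4050/27941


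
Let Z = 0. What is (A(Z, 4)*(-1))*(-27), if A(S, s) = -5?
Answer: -135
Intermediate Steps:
(A(Z, 4)*(-1))*(-27) = -5*(-1)*(-27) = 5*(-27) = -135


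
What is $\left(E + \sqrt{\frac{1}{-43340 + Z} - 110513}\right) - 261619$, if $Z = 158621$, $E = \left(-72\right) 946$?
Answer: $-329731 + \frac{16 i \sqrt{637450349953}}{38427} \approx -3.2973 \cdot 10^{5} + 332.44 i$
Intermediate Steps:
$E = -68112$
$\left(E + \sqrt{\frac{1}{-43340 + Z} - 110513}\right) - 261619 = \left(-68112 + \sqrt{\frac{1}{-43340 + 158621} - 110513}\right) - 261619 = \left(-68112 + \sqrt{\frac{1}{115281} - 110513}\right) - 261619 = \left(-68112 + \sqrt{- \frac{12740049152}{115281}}\right) - 261619 = \left(-68112 + \frac{16 i \sqrt{637450349953}}{38427}\right) - 261619 = -329731 + \frac{16 i \sqrt{637450349953}}{38427}$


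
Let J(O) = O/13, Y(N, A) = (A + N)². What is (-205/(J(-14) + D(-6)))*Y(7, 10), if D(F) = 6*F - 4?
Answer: 770185/534 ≈ 1442.3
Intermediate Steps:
D(F) = -4 + 6*F
J(O) = O/13 (J(O) = O*(1/13) = O/13)
(-205/(J(-14) + D(-6)))*Y(7, 10) = (-205/((1/13)*(-14) + (-4 + 6*(-6))))*(10 + 7)² = (-205/(-14/13 + (-4 - 36)))*17² = (-205/(-14/13 - 40))*289 = (-205/(-534/13))*289 = -13/534*(-205)*289 = (2665/534)*289 = 770185/534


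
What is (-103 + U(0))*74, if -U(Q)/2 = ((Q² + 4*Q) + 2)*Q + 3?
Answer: -8066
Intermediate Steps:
U(Q) = -6 - 2*Q*(2 + Q² + 4*Q) (U(Q) = -2*(((Q² + 4*Q) + 2)*Q + 3) = -2*((2 + Q² + 4*Q)*Q + 3) = -2*(Q*(2 + Q² + 4*Q) + 3) = -2*(3 + Q*(2 + Q² + 4*Q)) = -6 - 2*Q*(2 + Q² + 4*Q))
(-103 + U(0))*74 = (-103 + (-6 - 8*0² - 4*0 - 2*0³))*74 = (-103 + (-6 - 8*0 + 0 - 2*0))*74 = (-103 + (-6 + 0 + 0 + 0))*74 = (-103 - 6)*74 = -109*74 = -8066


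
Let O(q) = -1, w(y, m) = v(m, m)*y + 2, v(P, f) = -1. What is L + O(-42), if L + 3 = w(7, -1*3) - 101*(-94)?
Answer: 9485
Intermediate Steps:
w(y, m) = 2 - y (w(y, m) = -y + 2 = 2 - y)
L = 9486 (L = -3 + ((2 - 1*7) - 101*(-94)) = -3 + ((2 - 7) + 9494) = -3 + (-5 + 9494) = -3 + 9489 = 9486)
L + O(-42) = 9486 - 1 = 9485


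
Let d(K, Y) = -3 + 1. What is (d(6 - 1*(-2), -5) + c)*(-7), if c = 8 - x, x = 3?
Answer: -21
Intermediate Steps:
c = 5 (c = 8 - 1*3 = 8 - 3 = 5)
d(K, Y) = -2
(d(6 - 1*(-2), -5) + c)*(-7) = (-2 + 5)*(-7) = 3*(-7) = -21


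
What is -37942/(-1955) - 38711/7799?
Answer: 220229653/15247045 ≈ 14.444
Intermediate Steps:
-37942/(-1955) - 38711/7799 = -37942*(-1/1955) - 38711*1/7799 = 37942/1955 - 38711/7799 = 220229653/15247045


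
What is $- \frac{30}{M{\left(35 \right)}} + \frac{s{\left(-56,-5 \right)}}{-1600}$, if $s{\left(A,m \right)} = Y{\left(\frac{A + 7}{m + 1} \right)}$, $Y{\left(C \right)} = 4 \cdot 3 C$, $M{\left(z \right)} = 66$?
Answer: $- \frac{9617}{17600} \approx -0.54642$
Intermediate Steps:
$Y{\left(C \right)} = 12 C$
$s{\left(A,m \right)} = \frac{12 \left(7 + A\right)}{1 + m}$ ($s{\left(A,m \right)} = 12 \frac{A + 7}{m + 1} = 12 \frac{7 + A}{1 + m} = \frac{12 \left(7 + A\right)}{1 + m}$)
$- \frac{30}{M{\left(35 \right)}} + \frac{s{\left(-56,-5 \right)}}{-1600} = - \frac{30}{66} + \frac{12 \frac{1}{1 - 5} \left(7 - 56\right)}{-1600} = \left(-30\right) \frac{1}{66} + 12 \frac{1}{-4} \left(-49\right) \left(- \frac{1}{1600}\right) = - \frac{5}{11} + 12 \left(- \frac{1}{4}\right) \left(-49\right) \left(- \frac{1}{1600}\right) = - \frac{5}{11} + 147 \left(- \frac{1}{1600}\right) = - \frac{5}{11} - \frac{147}{1600} = - \frac{9617}{17600}$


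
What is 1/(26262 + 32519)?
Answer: 1/58781 ≈ 1.7012e-5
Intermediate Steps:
1/(26262 + 32519) = 1/58781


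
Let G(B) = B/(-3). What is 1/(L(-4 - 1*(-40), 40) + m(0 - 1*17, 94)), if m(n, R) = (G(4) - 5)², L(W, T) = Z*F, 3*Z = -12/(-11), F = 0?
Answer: 9/361 ≈ 0.024931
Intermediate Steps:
G(B) = -B/3 (G(B) = B*(-⅓) = -B/3)
Z = 4/11 (Z = (-12/(-11))/3 = (-12*(-1/11))/3 = (⅓)*(12/11) = 4/11 ≈ 0.36364)
L(W, T) = 0 (L(W, T) = (4/11)*0 = 0)
m(n, R) = 361/9 (m(n, R) = (-⅓*4 - 5)² = (-4/3 - 5)² = (-19/3)² = 361/9)
1/(L(-4 - 1*(-40), 40) + m(0 - 1*17, 94)) = 1/(0 + 361/9) = 1/(361/9) = 9/361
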